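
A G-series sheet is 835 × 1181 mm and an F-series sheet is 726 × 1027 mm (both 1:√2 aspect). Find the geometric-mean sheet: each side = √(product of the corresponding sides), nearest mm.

779 × 1101 mm

Short side: √(835 · 726) = √606210 ≈ 778.6 → 779 mm
Long side: √(1181 · 1027) = √1212887 ≈ 1101.3 → 1101 mm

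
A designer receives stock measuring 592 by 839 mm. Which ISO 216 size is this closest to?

A1 (594 × 841 mm)

Aspect ratio 839/592 ≈ 1.417 — close to the ISO √2 ≈ 1.414.
In the A-series (A0 area = 1 m²): A1 = 594 × 841 mm.
Off by 4 mm total — nearest standard size.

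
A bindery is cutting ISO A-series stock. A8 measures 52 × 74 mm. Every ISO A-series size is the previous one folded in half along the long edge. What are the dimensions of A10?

A9: ⌊74/2⌋ × 52 = 37 × 52 mm
A10: ⌊52/2⌋ × 37 = 26 × 37 mm

26 × 37 mm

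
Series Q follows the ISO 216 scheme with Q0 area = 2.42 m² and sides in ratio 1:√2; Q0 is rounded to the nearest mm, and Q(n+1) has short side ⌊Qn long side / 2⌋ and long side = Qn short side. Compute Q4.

Let Q0's short side be w mm. w · w√2 = 2.42 m² = 2,420,000 mm², so w ≈ 1308.1 mm and w√2 ≈ 1850.0 mm → Q0 = 1308 × 1850 mm.
Q1: ⌊1850/2⌋ × 1308 = 925 × 1308 mm
Q2: ⌊1308/2⌋ × 925 = 654 × 925 mm
Q3: ⌊925/2⌋ × 654 = 462 × 654 mm
Q4: ⌊654/2⌋ × 462 = 327 × 462 mm

327 × 462 mm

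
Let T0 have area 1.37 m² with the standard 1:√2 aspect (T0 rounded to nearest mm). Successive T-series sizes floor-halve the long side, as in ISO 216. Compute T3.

348 × 492 mm

Let T0's short side be w mm. w · w√2 = 1.37 m² = 1,370,000 mm², so w ≈ 984.2 mm and w√2 ≈ 1391.9 mm → T0 = 984 × 1392 mm.
T1: ⌊1392/2⌋ × 984 = 696 × 984 mm
T2: ⌊984/2⌋ × 696 = 492 × 696 mm
T3: ⌊696/2⌋ × 492 = 348 × 492 mm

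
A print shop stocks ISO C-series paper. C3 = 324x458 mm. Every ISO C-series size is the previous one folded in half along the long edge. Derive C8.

57 × 81 mm

C4: ⌊458/2⌋ × 324 = 229 × 324 mm
C5: ⌊324/2⌋ × 229 = 162 × 229 mm
C6: ⌊229/2⌋ × 162 = 114 × 162 mm
C7: ⌊162/2⌋ × 114 = 81 × 114 mm
C8: ⌊114/2⌋ × 81 = 57 × 81 mm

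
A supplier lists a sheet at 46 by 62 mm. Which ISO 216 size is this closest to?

B9 (44 × 62 mm)

Aspect ratio 62/46 ≈ 1.348 (ISO target is √2 ≈ 1.414).
In the B-series (B0 = 1000 × 1414 mm): B9 = 44 × 62 mm.
Off by 2 mm total — nearest standard size.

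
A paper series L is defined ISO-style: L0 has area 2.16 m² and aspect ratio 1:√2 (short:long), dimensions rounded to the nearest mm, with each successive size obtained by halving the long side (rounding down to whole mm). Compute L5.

Let L0's short side be w mm. w · w√2 = 2.16 m² = 2,160,000 mm², so w ≈ 1235.9 mm and w√2 ≈ 1747.8 mm → L0 = 1236 × 1748 mm.
L1: ⌊1748/2⌋ × 1236 = 874 × 1236 mm
L2: ⌊1236/2⌋ × 874 = 618 × 874 mm
L3: ⌊874/2⌋ × 618 = 437 × 618 mm
L4: ⌊618/2⌋ × 437 = 309 × 437 mm
L5: ⌊437/2⌋ × 309 = 218 × 309 mm

218 × 309 mm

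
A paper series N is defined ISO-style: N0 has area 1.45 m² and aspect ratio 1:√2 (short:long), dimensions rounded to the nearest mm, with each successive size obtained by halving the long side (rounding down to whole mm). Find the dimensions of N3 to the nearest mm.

358 × 506 mm

Let N0's short side be w mm. w · w√2 = 1.45 m² = 1,450,000 mm², so w ≈ 1012.6 mm and w√2 ≈ 1432.0 mm → N0 = 1013 × 1432 mm.
N1: ⌊1432/2⌋ × 1013 = 716 × 1013 mm
N2: ⌊1013/2⌋ × 716 = 506 × 716 mm
N3: ⌊716/2⌋ × 506 = 358 × 506 mm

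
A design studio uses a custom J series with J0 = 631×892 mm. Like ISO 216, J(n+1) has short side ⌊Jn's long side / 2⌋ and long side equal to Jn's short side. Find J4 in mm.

J1: ⌊892/2⌋ × 631 = 446 × 631 mm
J2: ⌊631/2⌋ × 446 = 315 × 446 mm
J3: ⌊446/2⌋ × 315 = 223 × 315 mm
J4: ⌊315/2⌋ × 223 = 157 × 223 mm

157 × 223 mm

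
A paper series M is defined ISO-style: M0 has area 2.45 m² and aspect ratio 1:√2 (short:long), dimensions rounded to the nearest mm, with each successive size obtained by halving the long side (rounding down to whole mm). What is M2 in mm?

658 × 930 mm

Let M0's short side be w mm. w · w√2 = 2.45 m² = 2,450,000 mm², so w ≈ 1316.2 mm and w√2 ≈ 1861.4 mm → M0 = 1316 × 1861 mm.
M1: ⌊1861/2⌋ × 1316 = 930 × 1316 mm
M2: ⌊1316/2⌋ × 930 = 658 × 930 mm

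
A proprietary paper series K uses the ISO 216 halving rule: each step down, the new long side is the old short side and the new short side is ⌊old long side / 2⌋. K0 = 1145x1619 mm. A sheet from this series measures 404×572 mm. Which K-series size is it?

K3

K0: 1145 × 1619 mm
K1: 809 × 1145 mm
K2: 572 × 809 mm
K3: 404 × 572 mm
K4: 286 × 404 mm
→ matches K3.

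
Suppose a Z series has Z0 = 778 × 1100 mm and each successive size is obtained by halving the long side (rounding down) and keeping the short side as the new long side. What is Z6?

Z1 = 550 × 778 mm (from Z0 by 1 halving).
Z2: ⌊778/2⌋ × 550 = 389 × 550 mm
Z3: ⌊550/2⌋ × 389 = 275 × 389 mm
Z4: ⌊389/2⌋ × 275 = 194 × 275 mm
Z5: ⌊275/2⌋ × 194 = 137 × 194 mm
Z6: ⌊194/2⌋ × 137 = 97 × 137 mm

97 × 137 mm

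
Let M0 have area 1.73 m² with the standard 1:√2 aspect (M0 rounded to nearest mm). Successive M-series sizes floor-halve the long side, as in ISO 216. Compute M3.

391 × 553 mm

Let M0's short side be w mm. w · w√2 = 1.73 m² = 1,730,000 mm², so w ≈ 1106.0 mm and w√2 ≈ 1564.2 mm → M0 = 1106 × 1564 mm.
M1: ⌊1564/2⌋ × 1106 = 782 × 1106 mm
M2: ⌊1106/2⌋ × 782 = 553 × 782 mm
M3: ⌊782/2⌋ × 553 = 391 × 553 mm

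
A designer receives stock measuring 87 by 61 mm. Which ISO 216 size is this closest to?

Aspect ratio 87/61 ≈ 1.426 — close to the ISO √2 ≈ 1.414.
In the B-series (B0 = 1000 × 1414 mm): B8 = 62 × 88 mm.
Off by 2 mm total — nearest standard size.

B8 (62 × 88 mm)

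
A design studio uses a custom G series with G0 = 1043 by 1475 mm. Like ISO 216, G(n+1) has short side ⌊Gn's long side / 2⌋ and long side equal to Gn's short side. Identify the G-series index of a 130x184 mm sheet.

G0: 1043 × 1475 mm
G1: 737 × 1043 mm
G2: 521 × 737 mm
G3: 368 × 521 mm
G4: 260 × 368 mm
G5: 184 × 260 mm
G6: 130 × 184 mm
G7: 92 × 130 mm
→ matches G6.

G6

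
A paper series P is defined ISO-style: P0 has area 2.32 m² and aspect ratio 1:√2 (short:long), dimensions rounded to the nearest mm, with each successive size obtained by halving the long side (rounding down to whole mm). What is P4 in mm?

Let P0's short side be w mm. w · w√2 = 2.32 m² = 2,320,000 mm², so w ≈ 1280.8 mm and w√2 ≈ 1811.3 mm → P0 = 1281 × 1811 mm.
P1: ⌊1811/2⌋ × 1281 = 905 × 1281 mm
P2: ⌊1281/2⌋ × 905 = 640 × 905 mm
P3: ⌊905/2⌋ × 640 = 452 × 640 mm
P4: ⌊640/2⌋ × 452 = 320 × 452 mm

320 × 452 mm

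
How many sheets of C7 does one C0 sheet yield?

128

Each ISO step halves the sheet: 1 × C0 → 2 × C1 → 4 × C2 → 8 × C3 → …
From C0 to C7 is 7 halving steps: 2^7 = 128.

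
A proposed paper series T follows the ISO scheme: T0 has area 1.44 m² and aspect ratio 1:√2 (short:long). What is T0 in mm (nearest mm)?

1009 × 1427 mm

Let the short side be w mm. Then w · w√2 = 1.44 m² = 1,440,000 mm².
w² = 1,440,000/√2, so w ≈ 1009.1 mm; long side = w√2 ≈ 1427.0 mm.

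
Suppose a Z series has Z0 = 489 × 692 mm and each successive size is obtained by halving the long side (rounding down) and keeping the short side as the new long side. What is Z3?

173 × 244 mm

Z1: ⌊692/2⌋ × 489 = 346 × 489 mm
Z2: ⌊489/2⌋ × 346 = 244 × 346 mm
Z3: ⌊346/2⌋ × 244 = 173 × 244 mm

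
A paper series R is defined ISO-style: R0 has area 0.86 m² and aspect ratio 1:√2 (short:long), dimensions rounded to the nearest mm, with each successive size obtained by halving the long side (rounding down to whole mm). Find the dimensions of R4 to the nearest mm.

Let R0's short side be w mm. w · w√2 = 0.86 m² = 860,000 mm², so w ≈ 779.8 mm and w√2 ≈ 1102.8 mm → R0 = 780 × 1103 mm.
R1: ⌊1103/2⌋ × 780 = 551 × 780 mm
R2: ⌊780/2⌋ × 551 = 390 × 551 mm
R3: ⌊551/2⌋ × 390 = 275 × 390 mm
R4: ⌊390/2⌋ × 275 = 195 × 275 mm

195 × 275 mm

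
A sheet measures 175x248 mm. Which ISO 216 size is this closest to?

B5 (176 × 250 mm)

Aspect ratio 248/175 ≈ 1.417 — close to the ISO √2 ≈ 1.414.
In the B-series (B0 = 1000 × 1414 mm): B5 = 176 × 250 mm.
Off by 3 mm total — nearest standard size.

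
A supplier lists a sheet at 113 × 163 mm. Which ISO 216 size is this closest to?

Aspect ratio 163/113 ≈ 1.442 (ISO target is √2 ≈ 1.414).
In the C-series (envelope sizes, between A and B): C6 = 114 × 162 mm.
Off by 2 mm total — nearest standard size.

C6 (114 × 162 mm)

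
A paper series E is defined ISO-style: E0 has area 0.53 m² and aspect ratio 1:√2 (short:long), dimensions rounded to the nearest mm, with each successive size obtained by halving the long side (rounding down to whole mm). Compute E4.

153 × 216 mm

Let E0's short side be w mm. w · w√2 = 0.53 m² = 530,000 mm², so w ≈ 612.2 mm and w√2 ≈ 865.8 mm → E0 = 612 × 866 mm.
E1: ⌊866/2⌋ × 612 = 433 × 612 mm
E2: ⌊612/2⌋ × 433 = 306 × 433 mm
E3: ⌊433/2⌋ × 306 = 216 × 306 mm
E4: ⌊306/2⌋ × 216 = 153 × 216 mm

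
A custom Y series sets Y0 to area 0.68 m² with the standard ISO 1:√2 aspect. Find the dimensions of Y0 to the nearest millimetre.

Let the short side be w mm. Then w · w√2 = 0.68 m² = 680,000 mm².
w² = 680,000/√2, so w ≈ 693.4 mm; long side = w√2 ≈ 980.6 mm.

693 × 981 mm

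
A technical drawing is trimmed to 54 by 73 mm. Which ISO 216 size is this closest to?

Aspect ratio 73/54 ≈ 1.352 (ISO target is √2 ≈ 1.414).
In the A-series (A0 area = 1 m²): A8 = 52 × 74 mm.
Off by 3 mm total — nearest standard size.

A8 (52 × 74 mm)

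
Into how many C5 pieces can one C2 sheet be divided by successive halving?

Each ISO step halves the sheet: 1 × C2 → 2 × C3 → 4 × C4 → 8 × C5
From C2 to C5 is 3 halving steps: 2^3 = 8.

8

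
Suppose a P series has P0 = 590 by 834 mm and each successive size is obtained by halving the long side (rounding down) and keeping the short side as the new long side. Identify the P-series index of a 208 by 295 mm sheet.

P3

P0: 590 × 834 mm
P1: 417 × 590 mm
P2: 295 × 417 mm
P3: 208 × 295 mm
P4: 147 × 208 mm
→ matches P3.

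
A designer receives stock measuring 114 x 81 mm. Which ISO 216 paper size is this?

C7 (81 × 114 mm)

Aspect ratio 114/81 ≈ 1.407 — close to the ISO √2 ≈ 1.414.
In the C-series (envelope sizes, between A and B): C7 = 81 × 114 mm.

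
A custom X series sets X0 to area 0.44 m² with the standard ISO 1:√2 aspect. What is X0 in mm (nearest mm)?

Let the short side be w mm. Then w · w√2 = 0.44 m² = 440,000 mm².
w² = 440,000/√2, so w ≈ 557.8 mm; long side = w√2 ≈ 788.8 mm.

558 × 789 mm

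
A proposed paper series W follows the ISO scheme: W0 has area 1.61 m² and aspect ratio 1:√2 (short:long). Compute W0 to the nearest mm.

Let the short side be w mm. Then w · w√2 = 1.61 m² = 1,610,000 mm².
w² = 1,610,000/√2, so w ≈ 1067.0 mm; long side = w√2 ≈ 1508.9 mm.

1067 × 1509 mm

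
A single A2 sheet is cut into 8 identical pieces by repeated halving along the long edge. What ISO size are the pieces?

8 = 2^3, so 3 halving steps.
A2 → A3 → … → A5 after 3 steps.

A5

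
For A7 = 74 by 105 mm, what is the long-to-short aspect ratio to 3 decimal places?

1.419

105 / 74 = 1.419
ISO 216 targets √2 ≈ 1.414; the +0.005 deviation is from mm rounding.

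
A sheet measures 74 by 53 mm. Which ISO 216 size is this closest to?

Aspect ratio 74/53 ≈ 1.396 (ISO target is √2 ≈ 1.414).
In the A-series (A0 area = 1 m²): A8 = 52 × 74 mm.
Off by 1 mm total — nearest standard size.

A8 (52 × 74 mm)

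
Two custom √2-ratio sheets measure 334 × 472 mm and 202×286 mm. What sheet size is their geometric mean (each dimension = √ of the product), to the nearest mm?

260 × 367 mm

Short side: √(334 · 202) = √67468 ≈ 259.7 → 260 mm
Long side: √(472 · 286) = √134992 ≈ 367.4 → 367 mm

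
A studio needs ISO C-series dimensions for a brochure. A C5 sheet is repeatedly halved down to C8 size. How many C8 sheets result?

8

Each ISO step halves the sheet: 1 × C5 → 2 × C6 → 4 × C7 → 8 × C8
From C5 to C8 is 3 halving steps: 2^3 = 8.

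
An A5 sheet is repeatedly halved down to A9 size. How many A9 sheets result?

Each ISO step halves the sheet: 1 × A5 → 2 × A6 → 4 × A7 → 8 × A8 → …
From A5 to A9 is 4 halving steps: 2^4 = 16.

16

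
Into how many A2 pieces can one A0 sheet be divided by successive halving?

4

Each ISO step halves the sheet: 1 × A0 → 2 × A1 → 4 × A2
From A0 to A2 is 2 halving steps: 2^2 = 4.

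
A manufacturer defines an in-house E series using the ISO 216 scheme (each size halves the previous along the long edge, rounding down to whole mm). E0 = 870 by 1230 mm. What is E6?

E1: ⌊1230/2⌋ × 870 = 615 × 870 mm
E2: ⌊870/2⌋ × 615 = 435 × 615 mm
E3: ⌊615/2⌋ × 435 = 307 × 435 mm
E4: ⌊435/2⌋ × 307 = 217 × 307 mm
E5: ⌊307/2⌋ × 217 = 153 × 217 mm
E6: ⌊217/2⌋ × 153 = 108 × 153 mm

108 × 153 mm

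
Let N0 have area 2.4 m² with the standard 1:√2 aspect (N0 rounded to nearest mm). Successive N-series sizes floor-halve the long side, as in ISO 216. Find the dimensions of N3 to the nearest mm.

460 × 651 mm

Let N0's short side be w mm. w · w√2 = 2.4 m² = 2,400,000 mm², so w ≈ 1302.7 mm and w√2 ≈ 1842.3 mm → N0 = 1303 × 1842 mm.
N1: ⌊1842/2⌋ × 1303 = 921 × 1303 mm
N2: ⌊1303/2⌋ × 921 = 651 × 921 mm
N3: ⌊921/2⌋ × 651 = 460 × 651 mm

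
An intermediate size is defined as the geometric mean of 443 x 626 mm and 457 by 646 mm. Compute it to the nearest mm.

Short side: √(443 · 457) = √202451 ≈ 449.9 → 450 mm
Long side: √(626 · 646) = √404396 ≈ 635.9 → 636 mm

450 × 636 mm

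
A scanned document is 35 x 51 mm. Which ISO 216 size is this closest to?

Aspect ratio 51/35 ≈ 1.457 (ISO target is √2 ≈ 1.414).
In the A-series (A0 area = 1 m²): A9 = 37 × 52 mm.
Off by 3 mm total — nearest standard size.

A9 (37 × 52 mm)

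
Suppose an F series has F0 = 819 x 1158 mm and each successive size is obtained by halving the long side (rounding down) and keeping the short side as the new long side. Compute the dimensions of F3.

F1: ⌊1158/2⌋ × 819 = 579 × 819 mm
F2: ⌊819/2⌋ × 579 = 409 × 579 mm
F3: ⌊579/2⌋ × 409 = 289 × 409 mm

289 × 409 mm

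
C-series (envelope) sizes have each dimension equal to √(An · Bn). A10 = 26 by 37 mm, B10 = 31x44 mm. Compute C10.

Short side: √(26 · 31) = √806 ≈ 28.4 → 28 mm
Long side: √(37 · 44) = √1628 ≈ 40.3 → 40 mm

28 × 40 mm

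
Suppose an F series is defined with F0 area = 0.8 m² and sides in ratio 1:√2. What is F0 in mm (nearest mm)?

Let the short side be w mm. Then w · w√2 = 0.8 m² = 800,000 mm².
w² = 800,000/√2, so w ≈ 752.1 mm; long side = w√2 ≈ 1063.7 mm.

752 × 1064 mm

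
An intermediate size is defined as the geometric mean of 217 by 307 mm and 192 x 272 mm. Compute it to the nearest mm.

204 × 289 mm

Short side: √(217 · 192) = √41664 ≈ 204.1 → 204 mm
Long side: √(307 · 272) = √83504 ≈ 289.0 → 289 mm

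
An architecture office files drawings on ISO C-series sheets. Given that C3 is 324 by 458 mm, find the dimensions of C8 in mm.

C4: ⌊458/2⌋ × 324 = 229 × 324 mm
C5: ⌊324/2⌋ × 229 = 162 × 229 mm
C6: ⌊229/2⌋ × 162 = 114 × 162 mm
C7: ⌊162/2⌋ × 114 = 81 × 114 mm
C8: ⌊114/2⌋ × 81 = 57 × 81 mm

57 × 81 mm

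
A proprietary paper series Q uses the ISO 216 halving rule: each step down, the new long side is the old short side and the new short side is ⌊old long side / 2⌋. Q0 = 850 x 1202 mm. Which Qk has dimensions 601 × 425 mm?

Q2

Q0: 850 × 1202 mm
Q1: 601 × 850 mm
Q2: 425 × 601 mm
Q3: 300 × 425 mm
→ matches Q2.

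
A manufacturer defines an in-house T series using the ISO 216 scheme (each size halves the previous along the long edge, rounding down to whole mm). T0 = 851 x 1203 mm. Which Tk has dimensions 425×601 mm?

T0: 851 × 1203 mm
T1: 601 × 851 mm
T2: 425 × 601 mm
T3: 300 × 425 mm
→ matches T2.

T2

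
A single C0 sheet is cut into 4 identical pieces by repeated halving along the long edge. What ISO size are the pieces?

4 = 2^2, so 2 halving steps.
C0 → C1 → … → C2 after 2 steps.

C2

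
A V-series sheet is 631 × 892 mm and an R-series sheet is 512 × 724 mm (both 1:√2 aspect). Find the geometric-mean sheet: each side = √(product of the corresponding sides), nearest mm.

Short side: √(631 · 512) = √323072 ≈ 568.4 → 568 mm
Long side: √(892 · 724) = √645808 ≈ 803.6 → 804 mm

568 × 804 mm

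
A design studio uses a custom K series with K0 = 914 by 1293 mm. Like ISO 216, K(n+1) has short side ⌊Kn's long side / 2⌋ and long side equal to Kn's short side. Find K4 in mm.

228 × 323 mm

K1: ⌊1293/2⌋ × 914 = 646 × 914 mm
K2: ⌊914/2⌋ × 646 = 457 × 646 mm
K3: ⌊646/2⌋ × 457 = 323 × 457 mm
K4: ⌊457/2⌋ × 323 = 228 × 323 mm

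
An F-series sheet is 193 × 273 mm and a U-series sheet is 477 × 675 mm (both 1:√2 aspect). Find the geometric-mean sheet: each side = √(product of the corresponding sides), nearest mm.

Short side: √(193 · 477) = √92061 ≈ 303.4 → 303 mm
Long side: √(273 · 675) = √184275 ≈ 429.3 → 429 mm

303 × 429 mm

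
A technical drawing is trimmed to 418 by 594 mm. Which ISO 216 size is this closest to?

Aspect ratio 594/418 ≈ 1.421 — close to the ISO √2 ≈ 1.414.
In the A-series (A0 area = 1 m²): A2 = 420 × 594 mm.
Off by 2 mm total — nearest standard size.

A2 (420 × 594 mm)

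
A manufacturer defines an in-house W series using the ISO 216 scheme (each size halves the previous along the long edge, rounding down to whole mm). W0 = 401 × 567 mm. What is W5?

W1: ⌊567/2⌋ × 401 = 283 × 401 mm
W2: ⌊401/2⌋ × 283 = 200 × 283 mm
W3: ⌊283/2⌋ × 200 = 141 × 200 mm
W4: ⌊200/2⌋ × 141 = 100 × 141 mm
W5: ⌊141/2⌋ × 100 = 70 × 100 mm

70 × 100 mm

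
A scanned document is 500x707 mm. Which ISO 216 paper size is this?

B2 (500 × 707 mm)

Aspect ratio 707/500 ≈ 1.414 — close to the ISO √2 ≈ 1.414.
In the B-series (B0 = 1000 × 1414 mm): B2 = 500 × 707 mm.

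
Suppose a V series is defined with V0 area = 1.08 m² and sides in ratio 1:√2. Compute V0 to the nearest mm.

874 × 1236 mm

Let the short side be w mm. Then w · w√2 = 1.08 m² = 1,080,000 mm².
w² = 1,080,000/√2, so w ≈ 873.9 mm; long side = w√2 ≈ 1235.9 mm.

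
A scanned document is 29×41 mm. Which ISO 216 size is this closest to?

C10 (28 × 40 mm)

Aspect ratio 41/29 ≈ 1.414 — close to the ISO √2 ≈ 1.414.
In the C-series (envelope sizes, between A and B): C10 = 28 × 40 mm.
Off by 2 mm total — nearest standard size.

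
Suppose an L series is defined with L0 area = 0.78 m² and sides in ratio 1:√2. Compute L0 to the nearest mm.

Let the short side be w mm. Then w · w√2 = 0.78 m² = 780,000 mm².
w² = 780,000/√2, so w ≈ 742.7 mm; long side = w√2 ≈ 1050.3 mm.

743 × 1050 mm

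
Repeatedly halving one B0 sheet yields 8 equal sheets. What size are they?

B3

8 = 2^3, so 3 halving steps.
B0 → B1 → … → B3 after 3 steps.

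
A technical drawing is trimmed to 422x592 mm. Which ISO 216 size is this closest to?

A2 (420 × 594 mm)

Aspect ratio 592/422 ≈ 1.403 — close to the ISO √2 ≈ 1.414.
In the A-series (A0 area = 1 m²): A2 = 420 × 594 mm.
Off by 4 mm total — nearest standard size.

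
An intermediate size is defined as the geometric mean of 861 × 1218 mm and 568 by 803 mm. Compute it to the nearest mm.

Short side: √(861 · 568) = √489048 ≈ 699.3 → 699 mm
Long side: √(1218 · 803) = √978054 ≈ 989.0 → 989 mm

699 × 989 mm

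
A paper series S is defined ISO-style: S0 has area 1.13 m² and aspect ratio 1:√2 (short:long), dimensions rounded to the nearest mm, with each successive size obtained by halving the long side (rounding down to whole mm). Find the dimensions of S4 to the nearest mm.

223 × 316 mm

Let S0's short side be w mm. w · w√2 = 1.13 m² = 1,130,000 mm², so w ≈ 893.9 mm and w√2 ≈ 1264.1 mm → S0 = 894 × 1264 mm.
S1: ⌊1264/2⌋ × 894 = 632 × 894 mm
S2: ⌊894/2⌋ × 632 = 447 × 632 mm
S3: ⌊632/2⌋ × 447 = 316 × 447 mm
S4: ⌊447/2⌋ × 316 = 223 × 316 mm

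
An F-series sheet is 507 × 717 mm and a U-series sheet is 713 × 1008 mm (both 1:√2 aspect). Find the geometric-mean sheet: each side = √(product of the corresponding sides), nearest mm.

601 × 850 mm

Short side: √(507 · 713) = √361491 ≈ 601.2 → 601 mm
Long side: √(717 · 1008) = √722736 ≈ 850.1 → 850 mm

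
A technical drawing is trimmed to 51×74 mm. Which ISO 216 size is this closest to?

Aspect ratio 74/51 ≈ 1.451 (ISO target is √2 ≈ 1.414).
In the A-series (A0 area = 1 m²): A8 = 52 × 74 mm.
Off by 1 mm total — nearest standard size.

A8 (52 × 74 mm)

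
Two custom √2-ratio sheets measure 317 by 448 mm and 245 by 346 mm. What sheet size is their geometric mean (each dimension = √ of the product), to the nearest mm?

279 × 394 mm

Short side: √(317 · 245) = √77665 ≈ 278.7 → 279 mm
Long side: √(448 · 346) = √155008 ≈ 393.7 → 394 mm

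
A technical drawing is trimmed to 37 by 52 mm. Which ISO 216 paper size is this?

A9 (37 × 52 mm)

Aspect ratio 52/37 ≈ 1.405 — close to the ISO √2 ≈ 1.414.
In the A-series (A0 area = 1 m²): A9 = 37 × 52 mm.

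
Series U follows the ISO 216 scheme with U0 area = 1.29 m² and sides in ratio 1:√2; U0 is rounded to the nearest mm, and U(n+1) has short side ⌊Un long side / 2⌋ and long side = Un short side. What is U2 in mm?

477 × 675 mm

Let U0's short side be w mm. w · w√2 = 1.29 m² = 1,290,000 mm², so w ≈ 955.1 mm and w√2 ≈ 1350.7 mm → U0 = 955 × 1351 mm.
U1: ⌊1351/2⌋ × 955 = 675 × 955 mm
U2: ⌊955/2⌋ × 675 = 477 × 675 mm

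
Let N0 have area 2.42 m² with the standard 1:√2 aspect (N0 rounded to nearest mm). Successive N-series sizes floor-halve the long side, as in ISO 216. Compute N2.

654 × 925 mm

Let N0's short side be w mm. w · w√2 = 2.42 m² = 2,420,000 mm², so w ≈ 1308.1 mm and w√2 ≈ 1850.0 mm → N0 = 1308 × 1850 mm.
N1: ⌊1850/2⌋ × 1308 = 925 × 1308 mm
N2: ⌊1308/2⌋ × 925 = 654 × 925 mm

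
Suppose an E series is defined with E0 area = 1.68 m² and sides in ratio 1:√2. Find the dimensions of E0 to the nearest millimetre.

1090 × 1541 mm

Let the short side be w mm. Then w · w√2 = 1.68 m² = 1,680,000 mm².
w² = 1,680,000/√2, so w ≈ 1089.9 mm; long side = w√2 ≈ 1541.4 mm.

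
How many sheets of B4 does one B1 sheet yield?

8

Each ISO step halves the sheet: 1 × B1 → 2 × B2 → 4 × B3 → 8 × B4
From B1 to B4 is 3 halving steps: 2^3 = 8.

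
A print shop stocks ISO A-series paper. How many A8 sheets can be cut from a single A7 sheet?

2

Each ISO step halves the sheet: 1 × A7 → 2 × A8
From A7 to A8 is 1 halving step: 2^1 = 2.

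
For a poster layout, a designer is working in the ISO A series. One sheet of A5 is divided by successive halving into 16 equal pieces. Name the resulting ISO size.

A9

16 = 2^4, so 4 halving steps.
A5 → A6 → … → A9 after 4 steps.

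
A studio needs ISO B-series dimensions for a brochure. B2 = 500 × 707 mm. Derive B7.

88 × 125 mm

B3: ⌊707/2⌋ × 500 = 353 × 500 mm
B4: ⌊500/2⌋ × 353 = 250 × 353 mm
B5: ⌊353/2⌋ × 250 = 176 × 250 mm
B6: ⌊250/2⌋ × 176 = 125 × 176 mm
B7: ⌊176/2⌋ × 125 = 88 × 125 mm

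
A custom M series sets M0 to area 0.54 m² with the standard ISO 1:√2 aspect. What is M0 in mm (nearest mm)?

618 × 874 mm

Let the short side be w mm. Then w · w√2 = 0.54 m² = 540,000 mm².
w² = 540,000/√2, so w ≈ 617.9 mm; long side = w√2 ≈ 873.9 mm.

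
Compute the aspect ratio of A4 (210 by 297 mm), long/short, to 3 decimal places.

1.414

297 / 210 = 1.414
Matches √2 ≈ 1.414 — the ISO 216 defining ratio.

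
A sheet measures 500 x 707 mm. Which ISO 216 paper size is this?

Aspect ratio 707/500 ≈ 1.414 — close to the ISO √2 ≈ 1.414.
In the B-series (B0 = 1000 × 1414 mm): B2 = 500 × 707 mm.

B2 (500 × 707 mm)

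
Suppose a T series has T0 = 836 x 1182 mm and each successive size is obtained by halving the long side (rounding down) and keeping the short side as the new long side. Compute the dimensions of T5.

T1: ⌊1182/2⌋ × 836 = 591 × 836 mm
T2: ⌊836/2⌋ × 591 = 418 × 591 mm
T3: ⌊591/2⌋ × 418 = 295 × 418 mm
T4: ⌊418/2⌋ × 295 = 209 × 295 mm
T5: ⌊295/2⌋ × 209 = 147 × 209 mm

147 × 209 mm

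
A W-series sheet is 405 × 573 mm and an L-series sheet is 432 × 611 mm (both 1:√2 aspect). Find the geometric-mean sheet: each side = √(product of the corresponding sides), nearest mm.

Short side: √(405 · 432) = √174960 ≈ 418.3 → 418 mm
Long side: √(573 · 611) = √350103 ≈ 591.7 → 592 mm

418 × 592 mm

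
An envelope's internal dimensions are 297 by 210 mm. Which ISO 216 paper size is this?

Aspect ratio 297/210 ≈ 1.414 — close to the ISO √2 ≈ 1.414.
In the A-series (A0 area = 1 m²): A4 = 210 × 297 mm.

A4 (210 × 297 mm)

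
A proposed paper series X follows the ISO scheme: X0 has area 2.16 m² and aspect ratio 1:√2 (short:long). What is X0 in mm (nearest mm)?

Let the short side be w mm. Then w · w√2 = 2.16 m² = 2,160,000 mm².
w² = 2,160,000/√2, so w ≈ 1235.9 mm; long side = w√2 ≈ 1747.8 mm.

1236 × 1748 mm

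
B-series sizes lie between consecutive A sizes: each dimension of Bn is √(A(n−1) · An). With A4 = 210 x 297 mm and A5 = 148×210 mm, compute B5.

Short side: √(210 · 148) = √31080 ≈ 176.3 → 176 mm
Long side: √(297 · 210) = √62370 ≈ 249.7 → 250 mm

176 × 250 mm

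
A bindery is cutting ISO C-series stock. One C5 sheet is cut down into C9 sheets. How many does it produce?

16

Each ISO step halves the sheet: 1 × C5 → 2 × C6 → 4 × C7 → 8 × C8 → …
From C5 to C9 is 4 halving steps: 2^4 = 16.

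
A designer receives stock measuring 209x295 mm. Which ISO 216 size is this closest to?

A4 (210 × 297 mm)

Aspect ratio 295/209 ≈ 1.411 — close to the ISO √2 ≈ 1.414.
In the A-series (A0 area = 1 m²): A4 = 210 × 297 mm.
Off by 3 mm total — nearest standard size.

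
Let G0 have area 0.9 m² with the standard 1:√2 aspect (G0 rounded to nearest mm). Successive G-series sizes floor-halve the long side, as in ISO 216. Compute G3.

282 × 399 mm

Let G0's short side be w mm. w · w√2 = 0.9 m² = 900,000 mm², so w ≈ 797.7 mm and w√2 ≈ 1128.2 mm → G0 = 798 × 1128 mm.
G1: ⌊1128/2⌋ × 798 = 564 × 798 mm
G2: ⌊798/2⌋ × 564 = 399 × 564 mm
G3: ⌊564/2⌋ × 399 = 282 × 399 mm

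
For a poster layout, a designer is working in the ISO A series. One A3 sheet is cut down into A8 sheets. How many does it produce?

Each ISO step halves the sheet: 1 × A3 → 2 × A4 → 4 × A5 → 8 × A6 → …
From A3 to A8 is 5 halving steps: 2^5 = 32.

32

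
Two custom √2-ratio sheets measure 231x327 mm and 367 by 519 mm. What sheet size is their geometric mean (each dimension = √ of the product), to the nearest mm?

Short side: √(231 · 367) = √84777 ≈ 291.2 → 291 mm
Long side: √(327 · 519) = √169713 ≈ 412.0 → 412 mm

291 × 412 mm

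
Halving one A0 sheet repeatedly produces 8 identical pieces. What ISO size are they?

A3

8 = 2^3, so 3 halving steps.
A0 → A1 → … → A3 after 3 steps.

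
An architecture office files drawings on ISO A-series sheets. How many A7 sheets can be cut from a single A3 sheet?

A3 = 297 × 420 mm; A7 = 74 × 105 mm.
Each halving step doubles the count; 4 steps from A3 to A7.
2^4 = 16.

16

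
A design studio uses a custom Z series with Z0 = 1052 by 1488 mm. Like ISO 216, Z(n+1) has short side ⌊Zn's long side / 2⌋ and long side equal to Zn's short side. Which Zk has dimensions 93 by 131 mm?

Z7

Z0: 1052 × 1488 mm
Z1: 744 × 1052 mm
Z2: 526 × 744 mm
Z3: 372 × 526 mm
Z4: 263 × 372 mm
Z5: 186 × 263 mm
Z6: 131 × 186 mm
Z7: 93 × 131 mm
Z8: 65 × 93 mm
→ matches Z7.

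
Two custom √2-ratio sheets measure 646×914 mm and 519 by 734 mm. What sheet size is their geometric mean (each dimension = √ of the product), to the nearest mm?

579 × 819 mm

Short side: √(646 · 519) = √335274 ≈ 579.0 → 579 mm
Long side: √(914 · 734) = √670876 ≈ 819.1 → 819 mm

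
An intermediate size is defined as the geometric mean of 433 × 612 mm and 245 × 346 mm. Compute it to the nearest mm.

326 × 460 mm

Short side: √(433 · 245) = √106085 ≈ 325.7 → 326 mm
Long side: √(612 · 346) = √211752 ≈ 460.2 → 460 mm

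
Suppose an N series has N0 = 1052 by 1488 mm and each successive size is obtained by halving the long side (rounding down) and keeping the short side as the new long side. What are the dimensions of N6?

N1: ⌊1488/2⌋ × 1052 = 744 × 1052 mm
N2: ⌊1052/2⌋ × 744 = 526 × 744 mm
N3: ⌊744/2⌋ × 526 = 372 × 526 mm
N4: ⌊526/2⌋ × 372 = 263 × 372 mm
N5: ⌊372/2⌋ × 263 = 186 × 263 mm
N6: ⌊263/2⌋ × 186 = 131 × 186 mm

131 × 186 mm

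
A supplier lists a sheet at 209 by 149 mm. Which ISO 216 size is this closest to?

Aspect ratio 209/149 ≈ 1.403 — close to the ISO √2 ≈ 1.414.
In the A-series (A0 area = 1 m²): A5 = 148 × 210 mm.
Off by 2 mm total — nearest standard size.

A5 (148 × 210 mm)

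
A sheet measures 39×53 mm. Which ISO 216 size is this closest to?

Aspect ratio 53/39 ≈ 1.359 (ISO target is √2 ≈ 1.414).
In the A-series (A0 area = 1 m²): A9 = 37 × 52 mm.
Off by 3 mm total — nearest standard size.

A9 (37 × 52 mm)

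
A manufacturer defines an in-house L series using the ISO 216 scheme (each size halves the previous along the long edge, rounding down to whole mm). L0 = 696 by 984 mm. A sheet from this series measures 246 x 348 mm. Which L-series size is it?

L3

L0: 696 × 984 mm
L1: 492 × 696 mm
L2: 348 × 492 mm
L3: 246 × 348 mm
L4: 174 × 246 mm
→ matches L3.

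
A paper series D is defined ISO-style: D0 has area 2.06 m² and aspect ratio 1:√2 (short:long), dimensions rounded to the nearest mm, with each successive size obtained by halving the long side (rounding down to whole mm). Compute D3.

426 × 603 mm

Let D0's short side be w mm. w · w√2 = 2.06 m² = 2,060,000 mm², so w ≈ 1206.9 mm and w√2 ≈ 1706.8 mm → D0 = 1207 × 1707 mm.
D1: ⌊1707/2⌋ × 1207 = 853 × 1207 mm
D2: ⌊1207/2⌋ × 853 = 603 × 853 mm
D3: ⌊853/2⌋ × 603 = 426 × 603 mm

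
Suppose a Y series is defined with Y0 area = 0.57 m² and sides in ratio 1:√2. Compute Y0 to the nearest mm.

635 × 898 mm

Let the short side be w mm. Then w · w√2 = 0.57 m² = 570,000 mm².
w² = 570,000/√2, so w ≈ 634.9 mm; long side = w√2 ≈ 897.8 mm.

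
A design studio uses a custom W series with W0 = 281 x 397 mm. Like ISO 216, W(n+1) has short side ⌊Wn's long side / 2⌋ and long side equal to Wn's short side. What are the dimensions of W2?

140 × 198 mm

W1: ⌊397/2⌋ × 281 = 198 × 281 mm
W2: ⌊281/2⌋ × 198 = 140 × 198 mm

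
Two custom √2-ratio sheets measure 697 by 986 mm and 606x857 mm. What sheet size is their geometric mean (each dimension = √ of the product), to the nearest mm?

Short side: √(697 · 606) = √422382 ≈ 649.9 → 650 mm
Long side: √(986 · 857) = √845002 ≈ 919.2 → 919 mm

650 × 919 mm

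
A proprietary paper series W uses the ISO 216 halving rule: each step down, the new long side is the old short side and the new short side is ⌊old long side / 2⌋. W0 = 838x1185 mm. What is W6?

104 × 148 mm

W1: ⌊1185/2⌋ × 838 = 592 × 838 mm
W2: ⌊838/2⌋ × 592 = 419 × 592 mm
W3: ⌊592/2⌋ × 419 = 296 × 419 mm
W4: ⌊419/2⌋ × 296 = 209 × 296 mm
W5: ⌊296/2⌋ × 209 = 148 × 209 mm
W6: ⌊209/2⌋ × 148 = 104 × 148 mm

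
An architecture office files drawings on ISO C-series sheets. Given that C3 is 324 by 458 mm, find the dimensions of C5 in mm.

162 × 229 mm

C4: ⌊458/2⌋ × 324 = 229 × 324 mm
C5: ⌊324/2⌋ × 229 = 162 × 229 mm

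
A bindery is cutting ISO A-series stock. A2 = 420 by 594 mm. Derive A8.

52 × 74 mm

A3: ⌊594/2⌋ × 420 = 297 × 420 mm
A4: ⌊420/2⌋ × 297 = 210 × 297 mm
A5: ⌊297/2⌋ × 210 = 148 × 210 mm
A6: ⌊210/2⌋ × 148 = 105 × 148 mm
A7: ⌊148/2⌋ × 105 = 74 × 105 mm
A8: ⌊105/2⌋ × 74 = 52 × 74 mm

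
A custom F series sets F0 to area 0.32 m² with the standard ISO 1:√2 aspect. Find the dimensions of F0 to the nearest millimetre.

476 × 673 mm

Let the short side be w mm. Then w · w√2 = 0.32 m² = 320,000 mm².
w² = 320,000/√2, so w ≈ 475.7 mm; long side = w√2 ≈ 672.7 mm.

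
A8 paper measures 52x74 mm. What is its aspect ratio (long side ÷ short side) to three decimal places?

1.423

74 / 52 = 1.423
ISO 216 targets √2 ≈ 1.414; the +0.009 deviation is from mm rounding.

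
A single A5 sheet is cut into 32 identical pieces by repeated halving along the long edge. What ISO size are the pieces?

32 = 2^5, so 5 halving steps.
A5 → A6 → … → A10 after 5 steps.

A10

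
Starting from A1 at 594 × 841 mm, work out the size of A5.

A2: ⌊841/2⌋ × 594 = 420 × 594 mm
A3: ⌊594/2⌋ × 420 = 297 × 420 mm
A4: ⌊420/2⌋ × 297 = 210 × 297 mm
A5: ⌊297/2⌋ × 210 = 148 × 210 mm

148 × 210 mm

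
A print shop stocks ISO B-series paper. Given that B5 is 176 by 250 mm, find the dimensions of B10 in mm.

31 × 44 mm

B6: ⌊250/2⌋ × 176 = 125 × 176 mm
B7: ⌊176/2⌋ × 125 = 88 × 125 mm
B8: ⌊125/2⌋ × 88 = 62 × 88 mm
B9: ⌊88/2⌋ × 62 = 44 × 62 mm
B10: ⌊62/2⌋ × 44 = 31 × 44 mm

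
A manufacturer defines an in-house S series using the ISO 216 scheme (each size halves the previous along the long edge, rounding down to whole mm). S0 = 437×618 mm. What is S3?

S1: ⌊618/2⌋ × 437 = 309 × 437 mm
S2: ⌊437/2⌋ × 309 = 218 × 309 mm
S3: ⌊309/2⌋ × 218 = 154 × 218 mm

154 × 218 mm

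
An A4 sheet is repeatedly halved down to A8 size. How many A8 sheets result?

16

A4 = 210 × 297 mm; A8 = 52 × 74 mm.
Each halving step doubles the count; 4 steps from A4 to A8.
2^4 = 16.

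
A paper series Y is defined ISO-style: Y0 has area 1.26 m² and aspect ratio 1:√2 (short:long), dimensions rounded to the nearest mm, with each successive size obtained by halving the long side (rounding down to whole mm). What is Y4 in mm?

Let Y0's short side be w mm. w · w√2 = 1.26 m² = 1,260,000 mm², so w ≈ 943.9 mm and w√2 ≈ 1334.9 mm → Y0 = 944 × 1335 mm.
Y1: ⌊1335/2⌋ × 944 = 667 × 944 mm
Y2: ⌊944/2⌋ × 667 = 472 × 667 mm
Y3: ⌊667/2⌋ × 472 = 333 × 472 mm
Y4: ⌊472/2⌋ × 333 = 236 × 333 mm

236 × 333 mm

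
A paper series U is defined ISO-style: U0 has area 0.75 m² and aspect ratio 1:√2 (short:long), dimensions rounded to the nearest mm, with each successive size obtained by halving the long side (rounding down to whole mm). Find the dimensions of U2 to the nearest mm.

364 × 515 mm

Let U0's short side be w mm. w · w√2 = 0.75 m² = 750,000 mm², so w ≈ 728.2 mm and w√2 ≈ 1029.9 mm → U0 = 728 × 1030 mm.
U1: ⌊1030/2⌋ × 728 = 515 × 728 mm
U2: ⌊728/2⌋ × 515 = 364 × 515 mm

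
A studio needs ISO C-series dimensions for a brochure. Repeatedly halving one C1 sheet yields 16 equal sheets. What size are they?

16 = 2^4, so 4 halving steps.
C1 → C2 → … → C5 after 4 steps.

C5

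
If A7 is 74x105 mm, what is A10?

A8: ⌊105/2⌋ × 74 = 52 × 74 mm
A9: ⌊74/2⌋ × 52 = 37 × 52 mm
A10: ⌊52/2⌋ × 37 = 26 × 37 mm

26 × 37 mm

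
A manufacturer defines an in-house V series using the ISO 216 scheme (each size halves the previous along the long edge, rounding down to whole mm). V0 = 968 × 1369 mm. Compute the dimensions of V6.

V1 = 684 × 968 mm (from V0 by 1 halving).
V2: ⌊968/2⌋ × 684 = 484 × 684 mm
V3: ⌊684/2⌋ × 484 = 342 × 484 mm
V4: ⌊484/2⌋ × 342 = 242 × 342 mm
V5: ⌊342/2⌋ × 242 = 171 × 242 mm
V6: ⌊242/2⌋ × 171 = 121 × 171 mm

121 × 171 mm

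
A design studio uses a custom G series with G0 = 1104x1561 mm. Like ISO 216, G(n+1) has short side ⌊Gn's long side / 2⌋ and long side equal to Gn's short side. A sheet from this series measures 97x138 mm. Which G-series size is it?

G0: 1104 × 1561 mm
G1: 780 × 1104 mm
G2: 552 × 780 mm
G3: 390 × 552 mm
G4: 276 × 390 mm
G5: 195 × 276 mm
G6: 138 × 195 mm
G7: 97 × 138 mm
G8: 69 × 97 mm
→ matches G7.

G7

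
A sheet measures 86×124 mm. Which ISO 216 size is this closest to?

B7 (88 × 125 mm)

Aspect ratio 124/86 ≈ 1.442 (ISO target is √2 ≈ 1.414).
In the B-series (B0 = 1000 × 1414 mm): B7 = 88 × 125 mm.
Off by 3 mm total — nearest standard size.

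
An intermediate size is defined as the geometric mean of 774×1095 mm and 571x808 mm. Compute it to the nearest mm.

Short side: √(774 · 571) = √441954 ≈ 664.8 → 665 mm
Long side: √(1095 · 808) = √884760 ≈ 940.6 → 941 mm

665 × 941 mm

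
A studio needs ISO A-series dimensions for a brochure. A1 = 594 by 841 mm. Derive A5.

A2: ⌊841/2⌋ × 594 = 420 × 594 mm
A3: ⌊594/2⌋ × 420 = 297 × 420 mm
A4: ⌊420/2⌋ × 297 = 210 × 297 mm
A5: ⌊297/2⌋ × 210 = 148 × 210 mm

148 × 210 mm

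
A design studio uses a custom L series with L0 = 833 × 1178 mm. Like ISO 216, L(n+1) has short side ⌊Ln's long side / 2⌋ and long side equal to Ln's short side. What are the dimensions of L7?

73 × 104 mm

L1 = 589 × 833 mm (from L0 by 1 halving).
L2: ⌊833/2⌋ × 589 = 416 × 589 mm
L3: ⌊589/2⌋ × 416 = 294 × 416 mm
L4: ⌊416/2⌋ × 294 = 208 × 294 mm
L5: ⌊294/2⌋ × 208 = 147 × 208 mm
L6: ⌊208/2⌋ × 147 = 104 × 147 mm
L7: ⌊147/2⌋ × 104 = 73 × 104 mm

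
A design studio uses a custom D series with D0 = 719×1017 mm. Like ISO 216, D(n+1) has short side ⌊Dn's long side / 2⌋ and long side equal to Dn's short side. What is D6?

D1 = 508 × 719 mm (from D0 by 1 halving).
D2: ⌊719/2⌋ × 508 = 359 × 508 mm
D3: ⌊508/2⌋ × 359 = 254 × 359 mm
D4: ⌊359/2⌋ × 254 = 179 × 254 mm
D5: ⌊254/2⌋ × 179 = 127 × 179 mm
D6: ⌊179/2⌋ × 127 = 89 × 127 mm

89 × 127 mm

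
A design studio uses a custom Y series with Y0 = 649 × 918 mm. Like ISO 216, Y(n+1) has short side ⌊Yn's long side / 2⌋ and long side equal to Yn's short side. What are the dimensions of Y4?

162 × 229 mm

Y1: ⌊918/2⌋ × 649 = 459 × 649 mm
Y2: ⌊649/2⌋ × 459 = 324 × 459 mm
Y3: ⌊459/2⌋ × 324 = 229 × 324 mm
Y4: ⌊324/2⌋ × 229 = 162 × 229 mm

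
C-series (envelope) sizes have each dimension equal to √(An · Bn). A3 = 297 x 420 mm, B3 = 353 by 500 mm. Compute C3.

324 × 458 mm

Short side: √(297 · 353) = √104841 ≈ 323.8 → 324 mm
Long side: √(420 · 500) = √210000 ≈ 458.3 → 458 mm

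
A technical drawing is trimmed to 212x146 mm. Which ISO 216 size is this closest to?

A5 (148 × 210 mm)

Aspect ratio 212/146 ≈ 1.452 (ISO target is √2 ≈ 1.414).
In the A-series (A0 area = 1 m²): A5 = 148 × 210 mm.
Off by 4 mm total — nearest standard size.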